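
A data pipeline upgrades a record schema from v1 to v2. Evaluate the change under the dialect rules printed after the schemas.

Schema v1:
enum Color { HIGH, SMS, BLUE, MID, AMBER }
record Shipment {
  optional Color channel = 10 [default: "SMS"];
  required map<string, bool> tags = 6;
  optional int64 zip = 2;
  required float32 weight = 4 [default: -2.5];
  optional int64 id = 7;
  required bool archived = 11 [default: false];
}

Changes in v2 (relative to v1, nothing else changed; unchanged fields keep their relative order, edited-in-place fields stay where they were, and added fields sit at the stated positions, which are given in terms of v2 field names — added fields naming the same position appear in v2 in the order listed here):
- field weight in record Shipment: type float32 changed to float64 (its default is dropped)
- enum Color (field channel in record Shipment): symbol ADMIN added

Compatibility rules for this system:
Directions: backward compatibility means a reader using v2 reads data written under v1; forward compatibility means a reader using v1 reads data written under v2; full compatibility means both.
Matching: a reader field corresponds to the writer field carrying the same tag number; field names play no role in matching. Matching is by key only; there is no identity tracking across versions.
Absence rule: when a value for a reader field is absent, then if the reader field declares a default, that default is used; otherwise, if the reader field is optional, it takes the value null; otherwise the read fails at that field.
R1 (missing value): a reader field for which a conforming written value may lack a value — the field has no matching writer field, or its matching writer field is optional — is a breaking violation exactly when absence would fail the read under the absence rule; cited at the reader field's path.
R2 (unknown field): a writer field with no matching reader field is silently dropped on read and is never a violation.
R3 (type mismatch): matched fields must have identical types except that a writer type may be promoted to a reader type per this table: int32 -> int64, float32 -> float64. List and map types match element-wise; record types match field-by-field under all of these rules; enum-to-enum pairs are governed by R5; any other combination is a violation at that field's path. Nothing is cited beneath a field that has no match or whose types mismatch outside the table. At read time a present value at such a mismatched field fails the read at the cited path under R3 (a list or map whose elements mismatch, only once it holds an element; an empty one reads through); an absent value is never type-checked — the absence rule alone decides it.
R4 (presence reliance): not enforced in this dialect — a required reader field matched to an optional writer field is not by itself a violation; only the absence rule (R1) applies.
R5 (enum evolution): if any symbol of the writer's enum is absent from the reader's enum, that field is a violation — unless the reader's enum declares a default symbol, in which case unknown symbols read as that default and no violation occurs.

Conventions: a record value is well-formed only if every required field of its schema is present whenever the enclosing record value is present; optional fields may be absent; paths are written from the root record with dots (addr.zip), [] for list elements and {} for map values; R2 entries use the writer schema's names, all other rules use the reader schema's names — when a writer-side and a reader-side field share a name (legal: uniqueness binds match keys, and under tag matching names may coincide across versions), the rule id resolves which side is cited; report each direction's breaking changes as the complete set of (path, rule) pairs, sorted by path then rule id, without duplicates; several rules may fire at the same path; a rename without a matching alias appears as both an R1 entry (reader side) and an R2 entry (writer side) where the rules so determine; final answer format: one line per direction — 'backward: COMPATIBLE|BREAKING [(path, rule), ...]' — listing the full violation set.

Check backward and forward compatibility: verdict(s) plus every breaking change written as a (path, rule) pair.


backward: COMPATIBLE []; forward: BREAKING [(channel, R5), (weight, R3)]

each type pair in Shipment: writer, then reader
backward for Shipment (reader v2, writer v1):
  channel: paired with writer channel (Color -> Color; writer optional)
  tags: paired with writer tags (map<string, bool> -> map<string, bool>; writer required)
  zip: paired with writer zip (int64 -> int64; writer optional)
  weight: paired with writer weight (float32 -> float64; writer required)
  id: paired with writer id (int64 -> int64; writer optional)
  archived: paired with writer archived (bool -> bool; writer required)
  => backward verdict for Shipment: COMPATIBLE, no violations
forward for Shipment (reader v1, writer v2):
  channel: paired with writer channel (Color -> Color; writer optional)
  tags: paired with writer tags (map<string, bool> -> map<string, bool>; writer required)
  zip: paired with writer zip (int64 -> int64; writer optional)
  weight: paired with writer weight (float64 -> float32; writer required)
  id: paired with writer id (int64 -> int64; writer optional)
  archived: paired with writer archived (bool -> bool; writer required)
  rule R5 violated at channel
  rule R3 violated at weight
  => forward: BREAKING (2)


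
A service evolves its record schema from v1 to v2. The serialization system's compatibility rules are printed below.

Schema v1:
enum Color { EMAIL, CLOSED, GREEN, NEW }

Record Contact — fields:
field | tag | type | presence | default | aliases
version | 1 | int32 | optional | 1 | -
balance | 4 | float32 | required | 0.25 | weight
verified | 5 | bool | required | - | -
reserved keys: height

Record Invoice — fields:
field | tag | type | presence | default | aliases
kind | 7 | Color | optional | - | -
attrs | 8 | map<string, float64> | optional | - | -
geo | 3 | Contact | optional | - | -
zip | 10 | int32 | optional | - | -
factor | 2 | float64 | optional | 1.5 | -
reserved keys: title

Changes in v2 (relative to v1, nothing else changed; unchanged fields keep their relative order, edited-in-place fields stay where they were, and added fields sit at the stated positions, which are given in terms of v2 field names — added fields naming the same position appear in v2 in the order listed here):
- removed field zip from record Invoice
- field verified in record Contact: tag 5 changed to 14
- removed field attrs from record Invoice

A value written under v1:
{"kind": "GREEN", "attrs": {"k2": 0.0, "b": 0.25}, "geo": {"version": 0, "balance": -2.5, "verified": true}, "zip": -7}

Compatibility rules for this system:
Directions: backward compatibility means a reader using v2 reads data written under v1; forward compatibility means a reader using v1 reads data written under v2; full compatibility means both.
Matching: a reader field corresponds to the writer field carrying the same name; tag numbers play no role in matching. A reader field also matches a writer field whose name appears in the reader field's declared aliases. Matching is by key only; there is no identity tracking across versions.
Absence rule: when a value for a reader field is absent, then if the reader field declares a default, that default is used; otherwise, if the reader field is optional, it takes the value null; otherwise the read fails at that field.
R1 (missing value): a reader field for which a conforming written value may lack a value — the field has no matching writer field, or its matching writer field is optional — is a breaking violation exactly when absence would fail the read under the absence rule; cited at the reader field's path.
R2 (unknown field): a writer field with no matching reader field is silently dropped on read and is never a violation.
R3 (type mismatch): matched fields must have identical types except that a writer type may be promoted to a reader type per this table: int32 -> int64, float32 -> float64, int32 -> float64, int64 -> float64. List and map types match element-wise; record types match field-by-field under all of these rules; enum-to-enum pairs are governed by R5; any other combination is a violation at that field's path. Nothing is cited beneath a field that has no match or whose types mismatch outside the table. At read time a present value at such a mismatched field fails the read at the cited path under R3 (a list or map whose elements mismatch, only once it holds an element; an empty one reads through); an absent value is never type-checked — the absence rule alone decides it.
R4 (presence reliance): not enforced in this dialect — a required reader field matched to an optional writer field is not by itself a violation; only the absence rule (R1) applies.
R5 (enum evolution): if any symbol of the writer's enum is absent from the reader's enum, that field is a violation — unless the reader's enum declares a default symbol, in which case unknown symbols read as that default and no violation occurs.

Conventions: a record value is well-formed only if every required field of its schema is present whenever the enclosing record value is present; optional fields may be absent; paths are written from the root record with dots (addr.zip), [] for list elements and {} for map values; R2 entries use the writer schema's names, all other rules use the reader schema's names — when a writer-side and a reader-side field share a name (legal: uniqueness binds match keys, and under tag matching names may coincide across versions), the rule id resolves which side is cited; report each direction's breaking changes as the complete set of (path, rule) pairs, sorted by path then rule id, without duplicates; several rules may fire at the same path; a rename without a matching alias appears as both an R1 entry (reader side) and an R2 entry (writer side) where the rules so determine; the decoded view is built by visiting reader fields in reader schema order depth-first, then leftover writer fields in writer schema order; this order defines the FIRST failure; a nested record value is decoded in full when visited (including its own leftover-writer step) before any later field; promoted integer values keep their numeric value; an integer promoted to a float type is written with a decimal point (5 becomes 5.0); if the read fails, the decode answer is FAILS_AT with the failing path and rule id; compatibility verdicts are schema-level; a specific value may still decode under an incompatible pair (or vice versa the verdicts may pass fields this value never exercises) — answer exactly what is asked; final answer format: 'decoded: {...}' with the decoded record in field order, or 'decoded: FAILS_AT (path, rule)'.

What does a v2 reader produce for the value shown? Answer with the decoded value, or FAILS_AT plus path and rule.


each type pair in Invoice: writer, then reader
decoding the Invoice value with the v2 reader:
  kind := "GREEN"
  geo.version := 0
  geo.balance := -2.5
  geo.verified := true
  factor := 1.5 (missing; default applied)
  writer attrs: no reader field; dropped
  writer zip: no reader field; dropped
  => decoded: {"kind": "GREEN", "geo": {"version": 0, "balance": -2.5, "verified": true}, "factor": 1.5}
checking off the Invoice differences that do not matter here:
  field verified in record Contact: tag 5 changed to 14 -> no rule fires on it and the decoded Invoice view is identical with or without it

decoded: {"kind": "GREEN", "geo": {"version": 0, "balance": -2.5, "verified": true}, "factor": 1.5}


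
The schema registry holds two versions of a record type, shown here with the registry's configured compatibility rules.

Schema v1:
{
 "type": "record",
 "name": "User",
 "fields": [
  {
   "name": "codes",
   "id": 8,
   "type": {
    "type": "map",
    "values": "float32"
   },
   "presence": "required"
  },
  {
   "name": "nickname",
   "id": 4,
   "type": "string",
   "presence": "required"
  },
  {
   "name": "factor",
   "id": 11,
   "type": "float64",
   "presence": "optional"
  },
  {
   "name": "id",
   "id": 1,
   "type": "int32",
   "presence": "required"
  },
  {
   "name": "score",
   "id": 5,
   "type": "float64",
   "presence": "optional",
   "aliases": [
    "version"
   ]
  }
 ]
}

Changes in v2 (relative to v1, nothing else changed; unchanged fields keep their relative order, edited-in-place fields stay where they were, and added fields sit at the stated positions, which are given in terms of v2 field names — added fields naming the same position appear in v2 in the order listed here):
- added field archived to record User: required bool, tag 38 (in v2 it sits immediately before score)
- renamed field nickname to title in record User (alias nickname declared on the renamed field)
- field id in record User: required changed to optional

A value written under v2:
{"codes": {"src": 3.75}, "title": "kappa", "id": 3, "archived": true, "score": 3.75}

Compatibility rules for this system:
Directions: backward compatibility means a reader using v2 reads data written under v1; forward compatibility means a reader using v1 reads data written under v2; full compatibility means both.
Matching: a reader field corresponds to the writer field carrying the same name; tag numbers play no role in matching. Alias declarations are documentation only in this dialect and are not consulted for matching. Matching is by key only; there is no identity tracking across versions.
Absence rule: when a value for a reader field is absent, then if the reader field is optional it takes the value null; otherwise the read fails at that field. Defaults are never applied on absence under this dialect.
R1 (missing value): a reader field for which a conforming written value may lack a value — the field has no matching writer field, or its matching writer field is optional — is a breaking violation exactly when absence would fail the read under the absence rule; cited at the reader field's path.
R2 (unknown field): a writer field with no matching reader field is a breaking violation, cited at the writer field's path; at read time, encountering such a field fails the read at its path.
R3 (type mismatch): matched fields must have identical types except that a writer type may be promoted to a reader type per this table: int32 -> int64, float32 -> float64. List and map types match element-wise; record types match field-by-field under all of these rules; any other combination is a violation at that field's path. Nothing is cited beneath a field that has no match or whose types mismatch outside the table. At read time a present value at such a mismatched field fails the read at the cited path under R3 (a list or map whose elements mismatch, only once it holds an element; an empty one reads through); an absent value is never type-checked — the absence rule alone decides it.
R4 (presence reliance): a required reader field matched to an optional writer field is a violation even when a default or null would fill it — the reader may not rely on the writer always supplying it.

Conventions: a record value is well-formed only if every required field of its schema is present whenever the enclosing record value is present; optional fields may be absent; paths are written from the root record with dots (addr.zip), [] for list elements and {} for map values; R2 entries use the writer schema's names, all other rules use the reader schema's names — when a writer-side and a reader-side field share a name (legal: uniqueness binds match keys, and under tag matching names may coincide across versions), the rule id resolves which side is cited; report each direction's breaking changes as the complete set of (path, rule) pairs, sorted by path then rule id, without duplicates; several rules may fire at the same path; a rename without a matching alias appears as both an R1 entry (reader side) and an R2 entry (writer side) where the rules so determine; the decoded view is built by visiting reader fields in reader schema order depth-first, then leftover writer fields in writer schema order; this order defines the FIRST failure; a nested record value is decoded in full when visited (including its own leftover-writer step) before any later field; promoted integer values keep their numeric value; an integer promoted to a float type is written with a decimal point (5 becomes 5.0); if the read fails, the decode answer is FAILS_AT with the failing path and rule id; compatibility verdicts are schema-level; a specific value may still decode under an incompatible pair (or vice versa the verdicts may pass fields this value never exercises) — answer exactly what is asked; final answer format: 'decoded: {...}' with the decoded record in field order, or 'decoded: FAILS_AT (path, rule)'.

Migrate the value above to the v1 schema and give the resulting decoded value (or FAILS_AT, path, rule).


decoded: FAILS_AT (nickname, R1)

arrows below run writer -> reader for User
migrating the User value to v1:
  codes := {"src": 3.75}
  read fails at nickname under R1 (no fill)
  => FAILS_AT (nickname, R1)
ruling out the remaining User differences:
  added field archived to record User: required bool, tag 38 (in v2 it sits immediately before score) -> shifts the User verdicts, not this decode
  field id in record User: required changed to optional -> shifts the User verdicts, not this decode


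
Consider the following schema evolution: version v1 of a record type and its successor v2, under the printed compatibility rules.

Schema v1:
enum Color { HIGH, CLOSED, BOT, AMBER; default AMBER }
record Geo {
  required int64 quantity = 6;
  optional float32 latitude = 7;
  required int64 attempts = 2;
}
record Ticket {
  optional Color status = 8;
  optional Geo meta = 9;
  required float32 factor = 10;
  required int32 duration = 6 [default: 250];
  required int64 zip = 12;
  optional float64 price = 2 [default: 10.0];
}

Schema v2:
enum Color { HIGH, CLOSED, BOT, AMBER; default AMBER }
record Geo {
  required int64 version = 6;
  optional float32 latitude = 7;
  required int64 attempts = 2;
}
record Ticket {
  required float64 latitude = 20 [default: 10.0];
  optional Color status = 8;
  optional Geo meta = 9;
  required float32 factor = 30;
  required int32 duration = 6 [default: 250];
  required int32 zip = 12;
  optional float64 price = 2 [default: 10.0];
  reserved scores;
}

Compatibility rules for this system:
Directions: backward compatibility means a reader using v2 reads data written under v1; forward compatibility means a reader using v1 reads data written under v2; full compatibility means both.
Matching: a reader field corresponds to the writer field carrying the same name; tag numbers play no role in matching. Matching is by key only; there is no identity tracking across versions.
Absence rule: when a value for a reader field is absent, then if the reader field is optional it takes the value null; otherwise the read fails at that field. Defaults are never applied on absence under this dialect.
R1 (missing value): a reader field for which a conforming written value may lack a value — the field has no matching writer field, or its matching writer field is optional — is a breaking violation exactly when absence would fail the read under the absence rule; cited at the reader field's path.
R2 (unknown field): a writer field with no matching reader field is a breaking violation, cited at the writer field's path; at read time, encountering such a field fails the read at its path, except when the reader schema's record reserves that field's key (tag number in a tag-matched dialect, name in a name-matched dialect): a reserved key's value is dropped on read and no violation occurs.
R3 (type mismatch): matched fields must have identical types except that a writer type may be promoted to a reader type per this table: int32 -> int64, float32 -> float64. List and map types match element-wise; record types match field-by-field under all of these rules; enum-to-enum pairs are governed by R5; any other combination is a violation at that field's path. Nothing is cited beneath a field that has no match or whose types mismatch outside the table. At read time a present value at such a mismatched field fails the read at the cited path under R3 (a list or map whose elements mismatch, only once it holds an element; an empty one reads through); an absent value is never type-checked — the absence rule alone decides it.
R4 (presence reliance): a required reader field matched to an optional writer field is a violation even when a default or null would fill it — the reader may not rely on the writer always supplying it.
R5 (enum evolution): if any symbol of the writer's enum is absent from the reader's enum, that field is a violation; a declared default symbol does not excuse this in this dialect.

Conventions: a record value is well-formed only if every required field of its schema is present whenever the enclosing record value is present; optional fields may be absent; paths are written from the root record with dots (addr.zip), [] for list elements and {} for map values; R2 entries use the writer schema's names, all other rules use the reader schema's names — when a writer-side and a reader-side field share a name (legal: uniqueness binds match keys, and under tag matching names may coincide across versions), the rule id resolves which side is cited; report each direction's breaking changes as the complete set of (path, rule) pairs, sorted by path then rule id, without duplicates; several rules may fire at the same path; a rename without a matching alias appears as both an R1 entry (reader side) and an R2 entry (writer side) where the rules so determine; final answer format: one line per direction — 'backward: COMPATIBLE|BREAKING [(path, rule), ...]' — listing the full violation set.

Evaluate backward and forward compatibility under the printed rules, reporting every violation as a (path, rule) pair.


backward: BREAKING [(latitude, R1), (meta.quantity, R2), (meta.version, R1), (zip, R3)]; forward: BREAKING [(latitude, R2), (meta.quantity, R1), (meta.version, R2)]

each type pair in Ticket: writer, then reader
backward for Ticket (reader v2, writer v1):
  latitude has no writer counterpart
  Color -> Color, writer optional: status aligns to status
  Geo -> Geo, writer optional: meta aligns to meta
  float32 -> float32, writer required: factor aligns to factor
  int32 -> int32, writer required: duration aligns to duration
  int64 -> int32, writer required: zip aligns to zip
  float64 -> float64, writer optional: price aligns to price
  meta.version has no writer counterpart
  float32 -> float32, writer optional: meta.latitude aligns to meta.latitude
  int64 -> int64, writer required: meta.attempts aligns to meta.attempts
  leftover writer field: meta.quantity
  breaking: (latitude, R1)
  breaking: (meta.quantity, R2)
  breaking: (meta.version, R1)
  breaking: (zip, R3)
  backward on Ticket therefore BREAKING (4)
forward for Ticket (reader v1, writer v2):
  Color -> Color, writer optional: status aligns to status
  Geo -> Geo, writer optional: meta aligns to meta
  float32 -> float32, writer required: factor aligns to factor
  int32 -> int32, writer required: duration aligns to duration
  int32 -> int64, writer required: zip aligns to zip
  float64 -> float64, writer optional: price aligns to price
  leftover writer field: latitude
  meta.quantity has no writer counterpart
  float32 -> float32, writer optional: meta.latitude aligns to meta.latitude
  int64 -> int64, writer required: meta.attempts aligns to meta.attempts
  leftover writer field: meta.version
  breaking: (latitude, R2)
  breaking: (meta.quantity, R1)
  breaking: (meta.version, R2)
  forward on Ticket therefore BREAKING (3)


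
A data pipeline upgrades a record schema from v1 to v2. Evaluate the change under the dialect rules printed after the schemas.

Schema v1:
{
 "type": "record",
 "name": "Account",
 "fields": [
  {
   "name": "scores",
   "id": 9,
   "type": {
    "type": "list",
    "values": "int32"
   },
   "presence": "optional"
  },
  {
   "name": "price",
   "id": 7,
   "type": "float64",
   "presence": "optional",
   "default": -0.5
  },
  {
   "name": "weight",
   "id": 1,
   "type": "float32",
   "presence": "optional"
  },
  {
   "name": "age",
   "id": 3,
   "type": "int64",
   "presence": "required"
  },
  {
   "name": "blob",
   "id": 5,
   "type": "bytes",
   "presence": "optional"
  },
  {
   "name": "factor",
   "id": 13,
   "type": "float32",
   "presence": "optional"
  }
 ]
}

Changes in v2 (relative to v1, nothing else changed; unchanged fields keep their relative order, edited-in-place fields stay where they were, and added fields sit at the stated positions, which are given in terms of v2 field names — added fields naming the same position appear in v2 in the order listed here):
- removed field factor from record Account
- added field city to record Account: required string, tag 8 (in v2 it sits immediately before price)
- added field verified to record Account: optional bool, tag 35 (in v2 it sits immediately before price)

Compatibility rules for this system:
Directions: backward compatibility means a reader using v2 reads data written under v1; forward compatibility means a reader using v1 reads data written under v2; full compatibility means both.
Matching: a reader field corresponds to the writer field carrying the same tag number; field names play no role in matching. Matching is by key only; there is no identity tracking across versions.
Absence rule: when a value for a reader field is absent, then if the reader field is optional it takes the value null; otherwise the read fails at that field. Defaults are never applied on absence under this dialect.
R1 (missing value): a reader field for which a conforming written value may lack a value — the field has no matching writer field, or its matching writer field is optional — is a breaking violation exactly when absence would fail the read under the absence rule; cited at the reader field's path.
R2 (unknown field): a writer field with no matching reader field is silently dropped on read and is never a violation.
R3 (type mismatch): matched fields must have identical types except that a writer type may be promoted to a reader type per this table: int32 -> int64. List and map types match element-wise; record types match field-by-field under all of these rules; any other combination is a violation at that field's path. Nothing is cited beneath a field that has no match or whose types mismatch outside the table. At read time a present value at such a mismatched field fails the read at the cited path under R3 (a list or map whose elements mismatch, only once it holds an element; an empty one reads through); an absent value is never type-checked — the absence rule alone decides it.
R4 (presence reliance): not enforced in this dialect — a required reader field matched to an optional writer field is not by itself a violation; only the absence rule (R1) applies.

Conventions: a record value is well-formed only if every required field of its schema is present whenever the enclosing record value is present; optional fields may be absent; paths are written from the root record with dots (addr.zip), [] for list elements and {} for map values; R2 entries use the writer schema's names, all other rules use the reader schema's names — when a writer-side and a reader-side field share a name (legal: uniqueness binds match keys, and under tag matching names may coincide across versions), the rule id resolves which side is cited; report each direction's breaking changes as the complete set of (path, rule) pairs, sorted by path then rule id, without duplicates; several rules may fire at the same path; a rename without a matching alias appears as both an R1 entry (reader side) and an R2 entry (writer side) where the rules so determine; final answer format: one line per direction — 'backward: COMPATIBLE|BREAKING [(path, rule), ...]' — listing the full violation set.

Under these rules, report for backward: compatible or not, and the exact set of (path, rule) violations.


in Account below, arrows point writer -> reader
backward analysis of Account with v2 as reader and v1 as writer:
  scores <- scores (list<int32> -> list<int32>, writer optional)
  city: no writer-side match
  verified: no writer-side match
  price <- price (float64 -> float64, writer optional)
  weight <- weight (float32 -> float32, writer optional)
  age <- age (int64 -> int64, writer required)
  blob <- blob (bytes -> bytes, writer optional)
  leftover writer field: factor
  R1 fires at city
  => 1 violation(s): backward is BREAKING for Account
ruling out the remaining Account differences:
  removed field factor from record Account -> fires no rule on Account, leaving the asked answer as it is
  added field verified to record Account: optional bool, tag 35 (in v2 it sits immediately before price) -> fires no rule on Account, leaving the asked answer as it is

backward: BREAKING [(city, R1)]


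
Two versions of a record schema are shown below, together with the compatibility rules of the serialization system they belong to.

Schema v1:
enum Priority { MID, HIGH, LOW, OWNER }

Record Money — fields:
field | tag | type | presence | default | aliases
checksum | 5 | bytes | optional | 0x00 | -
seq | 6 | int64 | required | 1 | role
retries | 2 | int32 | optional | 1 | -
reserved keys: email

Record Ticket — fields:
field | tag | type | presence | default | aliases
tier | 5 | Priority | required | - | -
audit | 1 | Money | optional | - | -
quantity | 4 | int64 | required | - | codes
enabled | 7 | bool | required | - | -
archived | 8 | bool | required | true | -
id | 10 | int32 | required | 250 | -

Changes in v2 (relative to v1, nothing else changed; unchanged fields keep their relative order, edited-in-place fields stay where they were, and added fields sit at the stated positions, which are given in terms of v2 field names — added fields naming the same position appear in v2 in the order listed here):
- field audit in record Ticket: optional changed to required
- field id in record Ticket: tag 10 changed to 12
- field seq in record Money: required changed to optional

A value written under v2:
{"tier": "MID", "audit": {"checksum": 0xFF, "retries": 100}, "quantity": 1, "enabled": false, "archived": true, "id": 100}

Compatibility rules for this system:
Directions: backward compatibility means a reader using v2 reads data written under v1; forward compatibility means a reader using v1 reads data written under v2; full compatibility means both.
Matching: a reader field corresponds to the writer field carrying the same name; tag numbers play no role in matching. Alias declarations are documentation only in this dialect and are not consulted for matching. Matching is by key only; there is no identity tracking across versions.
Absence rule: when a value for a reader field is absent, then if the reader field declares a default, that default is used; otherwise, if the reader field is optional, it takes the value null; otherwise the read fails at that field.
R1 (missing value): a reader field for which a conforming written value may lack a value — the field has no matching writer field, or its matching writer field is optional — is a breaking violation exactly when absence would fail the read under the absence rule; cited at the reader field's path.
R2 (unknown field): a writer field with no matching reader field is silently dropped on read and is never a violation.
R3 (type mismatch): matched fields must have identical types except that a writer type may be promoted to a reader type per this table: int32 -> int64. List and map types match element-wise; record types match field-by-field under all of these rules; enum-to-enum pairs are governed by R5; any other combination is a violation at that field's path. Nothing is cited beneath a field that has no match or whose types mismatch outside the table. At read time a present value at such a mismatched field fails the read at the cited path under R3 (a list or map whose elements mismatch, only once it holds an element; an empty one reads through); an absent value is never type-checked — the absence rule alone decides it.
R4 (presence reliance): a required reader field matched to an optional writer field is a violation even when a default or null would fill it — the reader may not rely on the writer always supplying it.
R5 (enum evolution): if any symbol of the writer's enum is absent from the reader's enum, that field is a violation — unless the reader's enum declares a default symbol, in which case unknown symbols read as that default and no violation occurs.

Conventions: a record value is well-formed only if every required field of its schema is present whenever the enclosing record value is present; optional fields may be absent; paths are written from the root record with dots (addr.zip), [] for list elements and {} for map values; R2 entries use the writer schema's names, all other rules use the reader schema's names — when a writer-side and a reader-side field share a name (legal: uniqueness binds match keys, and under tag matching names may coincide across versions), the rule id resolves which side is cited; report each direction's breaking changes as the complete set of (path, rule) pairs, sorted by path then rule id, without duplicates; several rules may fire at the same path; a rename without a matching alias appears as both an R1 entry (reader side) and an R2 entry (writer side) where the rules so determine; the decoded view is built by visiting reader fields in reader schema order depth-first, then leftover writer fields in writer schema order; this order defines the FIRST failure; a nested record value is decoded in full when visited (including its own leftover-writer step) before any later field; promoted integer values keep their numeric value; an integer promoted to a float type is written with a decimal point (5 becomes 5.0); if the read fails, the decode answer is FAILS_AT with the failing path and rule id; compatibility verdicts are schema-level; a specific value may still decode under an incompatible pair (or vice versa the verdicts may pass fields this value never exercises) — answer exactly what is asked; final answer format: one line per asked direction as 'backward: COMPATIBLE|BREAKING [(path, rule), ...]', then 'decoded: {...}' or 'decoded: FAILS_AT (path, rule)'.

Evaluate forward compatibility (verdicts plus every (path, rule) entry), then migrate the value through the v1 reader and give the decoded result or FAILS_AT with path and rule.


each type pair in Ticket: writer, then reader
forward analysis of Ticket with v1 as reader and v2 as writer:
  Priority -> Priority, writer required: tier aligns to tier
  Money -> Money, writer required: audit aligns to audit
  int64 -> int64, writer required: quantity aligns to quantity
  bool -> bool, writer required: enabled aligns to enabled
  bool -> bool, writer required: archived aligns to archived
  int32 -> int32, writer required: id aligns to id
  bytes -> bytes, writer optional: audit.checksum aligns to audit.checksum
  int64 -> int64, writer optional: audit.seq aligns to audit.seq
  int32 -> int32, writer optional: audit.retries aligns to audit.retries
  R4 fires at audit.seq
  => forward verdict for Ticket: BREAKING, 1 violation(s)
decoding the Ticket value with the v1 reader:
  tier := "MID"
  audit.checksum := 0xFF
  audit.seq := 1 (no value, default fills)
  audit.retries := 100
  quantity := 1
  enabled := false
  archived := true
  id := 100
  => decoded: {"tier": "MID", "audit": {"checksum": 0xFF, "seq": 1, "retries": 100}, "quantity": 1, "enabled": false, "archived": true, "id": 100}
checking off the Ticket differences that do not matter here:
  field audit in record Ticket: optional changed to required -> affects backward compatibility only, which is not asked
  field id in record Ticket: tag 10 changed to 12 -> triggers nothing under Ticket's printed rules — same verdict

forward: BREAKING [(audit.seq, R4)]; decoded: {"tier": "MID", "audit": {"checksum": 0xFF, "seq": 1, "retries": 100}, "quantity": 1, "enabled": false, "archived": true, "id": 100}


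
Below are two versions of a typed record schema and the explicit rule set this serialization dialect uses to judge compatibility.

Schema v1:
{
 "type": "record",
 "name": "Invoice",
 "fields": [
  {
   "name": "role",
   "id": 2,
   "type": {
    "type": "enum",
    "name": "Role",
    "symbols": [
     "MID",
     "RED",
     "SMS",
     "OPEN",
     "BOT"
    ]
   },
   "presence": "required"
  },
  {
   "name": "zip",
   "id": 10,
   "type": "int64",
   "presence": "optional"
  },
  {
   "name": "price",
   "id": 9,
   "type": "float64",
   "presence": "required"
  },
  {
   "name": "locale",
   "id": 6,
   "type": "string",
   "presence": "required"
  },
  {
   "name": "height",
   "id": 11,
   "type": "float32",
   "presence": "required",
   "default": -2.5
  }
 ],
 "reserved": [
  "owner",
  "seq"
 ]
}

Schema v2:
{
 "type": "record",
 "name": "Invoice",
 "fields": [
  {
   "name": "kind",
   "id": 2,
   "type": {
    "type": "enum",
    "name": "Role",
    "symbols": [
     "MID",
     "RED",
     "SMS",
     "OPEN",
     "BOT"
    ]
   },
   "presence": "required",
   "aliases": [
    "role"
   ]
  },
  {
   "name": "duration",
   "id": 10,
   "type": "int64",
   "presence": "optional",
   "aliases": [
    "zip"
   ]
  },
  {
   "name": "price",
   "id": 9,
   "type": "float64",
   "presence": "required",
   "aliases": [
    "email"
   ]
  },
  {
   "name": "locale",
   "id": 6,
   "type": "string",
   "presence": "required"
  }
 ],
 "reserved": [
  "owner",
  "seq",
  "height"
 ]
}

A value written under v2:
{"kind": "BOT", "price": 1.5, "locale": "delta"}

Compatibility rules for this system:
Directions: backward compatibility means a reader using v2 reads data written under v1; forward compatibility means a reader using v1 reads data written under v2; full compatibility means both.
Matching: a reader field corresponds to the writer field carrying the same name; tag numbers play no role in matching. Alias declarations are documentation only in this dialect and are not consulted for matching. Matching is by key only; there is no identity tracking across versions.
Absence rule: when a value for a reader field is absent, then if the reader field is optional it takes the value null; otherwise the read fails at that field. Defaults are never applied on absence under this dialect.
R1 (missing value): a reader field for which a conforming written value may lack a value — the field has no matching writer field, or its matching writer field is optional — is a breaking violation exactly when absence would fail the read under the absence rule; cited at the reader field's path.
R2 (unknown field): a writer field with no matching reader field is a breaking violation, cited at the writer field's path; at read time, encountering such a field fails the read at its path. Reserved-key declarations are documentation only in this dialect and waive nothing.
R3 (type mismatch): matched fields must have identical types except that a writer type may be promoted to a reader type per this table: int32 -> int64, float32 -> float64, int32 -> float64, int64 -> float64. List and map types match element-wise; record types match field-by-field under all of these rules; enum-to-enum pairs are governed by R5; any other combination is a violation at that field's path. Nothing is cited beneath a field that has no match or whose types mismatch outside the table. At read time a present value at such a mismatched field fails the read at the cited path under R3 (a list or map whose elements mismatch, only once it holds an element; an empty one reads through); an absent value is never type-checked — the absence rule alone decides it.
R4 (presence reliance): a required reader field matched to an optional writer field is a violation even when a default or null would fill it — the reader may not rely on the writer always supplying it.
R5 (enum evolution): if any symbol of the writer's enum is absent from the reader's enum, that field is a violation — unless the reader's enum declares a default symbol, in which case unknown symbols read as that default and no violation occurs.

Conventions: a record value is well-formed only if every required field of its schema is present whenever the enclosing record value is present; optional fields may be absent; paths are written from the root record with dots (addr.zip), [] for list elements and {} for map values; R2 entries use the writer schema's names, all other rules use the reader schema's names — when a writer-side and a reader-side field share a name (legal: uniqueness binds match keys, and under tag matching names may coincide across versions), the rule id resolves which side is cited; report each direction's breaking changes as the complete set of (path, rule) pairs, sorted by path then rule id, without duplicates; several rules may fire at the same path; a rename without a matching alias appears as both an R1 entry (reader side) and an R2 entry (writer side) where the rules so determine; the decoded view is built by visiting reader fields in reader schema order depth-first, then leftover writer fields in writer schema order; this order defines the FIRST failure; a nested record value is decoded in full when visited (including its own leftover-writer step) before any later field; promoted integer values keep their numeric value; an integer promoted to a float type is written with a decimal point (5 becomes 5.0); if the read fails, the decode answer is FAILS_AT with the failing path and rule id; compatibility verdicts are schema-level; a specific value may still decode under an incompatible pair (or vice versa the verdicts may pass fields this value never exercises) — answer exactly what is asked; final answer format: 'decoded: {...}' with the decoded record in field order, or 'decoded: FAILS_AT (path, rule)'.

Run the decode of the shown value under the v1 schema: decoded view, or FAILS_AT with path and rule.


arrows below run writer -> reader for Invoice
decode walk for Invoice under reader schema v1:
  read fails at role under R1 (no fill)
  => FAILS_AT (role, R1)
checking off the Invoice differences that do not matter here:
  removed field height from record Invoice (its key "height" joins the reserved list) -> affects the rule determinations only; this particular Invoice value decodes identically
  renamed field zip to duration in record Invoice (alias zip declared on the renamed field) -> affects the rule determinations only; this particular Invoice value decodes identically

decoded: FAILS_AT (role, R1)
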